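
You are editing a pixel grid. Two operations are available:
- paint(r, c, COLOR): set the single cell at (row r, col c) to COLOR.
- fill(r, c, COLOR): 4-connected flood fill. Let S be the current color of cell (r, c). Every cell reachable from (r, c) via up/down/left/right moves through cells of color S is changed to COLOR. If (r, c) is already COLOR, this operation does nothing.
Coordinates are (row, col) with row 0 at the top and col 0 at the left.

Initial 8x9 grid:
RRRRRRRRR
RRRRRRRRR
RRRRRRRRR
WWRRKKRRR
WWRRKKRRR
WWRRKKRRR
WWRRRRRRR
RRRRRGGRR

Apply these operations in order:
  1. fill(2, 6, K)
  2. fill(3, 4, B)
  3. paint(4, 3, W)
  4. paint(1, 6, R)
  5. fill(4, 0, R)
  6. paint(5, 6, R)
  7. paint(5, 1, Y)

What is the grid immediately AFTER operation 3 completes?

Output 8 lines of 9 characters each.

Answer: BBBBBBBBB
BBBBBBBBB
BBBBBBBBB
WWBBBBBBB
WWBWBBBBB
WWBBBBBBB
WWBBBBBBB
BBBBBGGBB

Derivation:
After op 1 fill(2,6,K) [56 cells changed]:
KKKKKKKKK
KKKKKKKKK
KKKKKKKKK
WWKKKKKKK
WWKKKKKKK
WWKKKKKKK
WWKKKKKKK
KKKKKGGKK
After op 2 fill(3,4,B) [62 cells changed]:
BBBBBBBBB
BBBBBBBBB
BBBBBBBBB
WWBBBBBBB
WWBBBBBBB
WWBBBBBBB
WWBBBBBBB
BBBBBGGBB
After op 3 paint(4,3,W):
BBBBBBBBB
BBBBBBBBB
BBBBBBBBB
WWBBBBBBB
WWBWBBBBB
WWBBBBBBB
WWBBBBBBB
BBBBBGGBB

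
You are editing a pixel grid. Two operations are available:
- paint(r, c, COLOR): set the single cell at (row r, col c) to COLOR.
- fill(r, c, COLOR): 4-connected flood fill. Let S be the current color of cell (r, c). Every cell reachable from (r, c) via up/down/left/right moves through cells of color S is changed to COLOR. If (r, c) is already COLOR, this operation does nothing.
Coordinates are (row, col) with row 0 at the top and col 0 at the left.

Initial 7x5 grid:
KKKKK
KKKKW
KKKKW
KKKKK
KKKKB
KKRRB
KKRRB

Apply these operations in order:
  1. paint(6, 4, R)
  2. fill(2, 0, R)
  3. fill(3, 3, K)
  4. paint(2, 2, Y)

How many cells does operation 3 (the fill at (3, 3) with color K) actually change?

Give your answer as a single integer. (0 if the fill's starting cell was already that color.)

After op 1 paint(6,4,R):
KKKKK
KKKKW
KKKKW
KKKKK
KKKKB
KKRRB
KKRRR
After op 2 fill(2,0,R) [26 cells changed]:
RRRRR
RRRRW
RRRRW
RRRRR
RRRRB
RRRRB
RRRRR
After op 3 fill(3,3,K) [31 cells changed]:
KKKKK
KKKKW
KKKKW
KKKKK
KKKKB
KKKKB
KKKKK

Answer: 31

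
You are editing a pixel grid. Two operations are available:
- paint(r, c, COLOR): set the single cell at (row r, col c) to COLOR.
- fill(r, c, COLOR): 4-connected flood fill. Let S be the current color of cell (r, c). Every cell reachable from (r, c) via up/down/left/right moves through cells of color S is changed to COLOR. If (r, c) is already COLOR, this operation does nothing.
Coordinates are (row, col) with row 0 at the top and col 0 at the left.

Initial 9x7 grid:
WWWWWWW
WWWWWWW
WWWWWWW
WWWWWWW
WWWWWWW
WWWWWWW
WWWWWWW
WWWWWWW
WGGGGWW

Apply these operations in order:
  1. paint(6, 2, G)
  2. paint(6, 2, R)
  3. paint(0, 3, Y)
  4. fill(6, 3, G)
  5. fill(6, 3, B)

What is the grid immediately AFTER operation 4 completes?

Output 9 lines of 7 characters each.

After op 1 paint(6,2,G):
WWWWWWW
WWWWWWW
WWWWWWW
WWWWWWW
WWWWWWW
WWWWWWW
WWGWWWW
WWWWWWW
WGGGGWW
After op 2 paint(6,2,R):
WWWWWWW
WWWWWWW
WWWWWWW
WWWWWWW
WWWWWWW
WWWWWWW
WWRWWWW
WWWWWWW
WGGGGWW
After op 3 paint(0,3,Y):
WWWYWWW
WWWWWWW
WWWWWWW
WWWWWWW
WWWWWWW
WWWWWWW
WWRWWWW
WWWWWWW
WGGGGWW
After op 4 fill(6,3,G) [57 cells changed]:
GGGYGGG
GGGGGGG
GGGGGGG
GGGGGGG
GGGGGGG
GGGGGGG
GGRGGGG
GGGGGGG
GGGGGGG

Answer: GGGYGGG
GGGGGGG
GGGGGGG
GGGGGGG
GGGGGGG
GGGGGGG
GGRGGGG
GGGGGGG
GGGGGGG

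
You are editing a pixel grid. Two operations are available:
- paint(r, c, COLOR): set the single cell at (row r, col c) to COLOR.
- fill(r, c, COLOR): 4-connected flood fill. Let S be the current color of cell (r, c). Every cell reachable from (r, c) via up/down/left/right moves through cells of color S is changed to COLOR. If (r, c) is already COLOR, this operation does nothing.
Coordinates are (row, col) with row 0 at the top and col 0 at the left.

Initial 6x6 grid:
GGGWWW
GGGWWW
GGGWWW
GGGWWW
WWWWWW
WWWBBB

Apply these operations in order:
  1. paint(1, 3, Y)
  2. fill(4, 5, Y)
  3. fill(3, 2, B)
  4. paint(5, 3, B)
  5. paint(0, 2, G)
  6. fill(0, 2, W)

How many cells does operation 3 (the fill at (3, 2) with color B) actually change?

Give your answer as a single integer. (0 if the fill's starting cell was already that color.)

After op 1 paint(1,3,Y):
GGGWWW
GGGYWW
GGGWWW
GGGWWW
WWWWWW
WWWBBB
After op 2 fill(4,5,Y) [20 cells changed]:
GGGYYY
GGGYYY
GGGYYY
GGGYYY
YYYYYY
YYYBBB
After op 3 fill(3,2,B) [12 cells changed]:
BBBYYY
BBBYYY
BBBYYY
BBBYYY
YYYYYY
YYYBBB

Answer: 12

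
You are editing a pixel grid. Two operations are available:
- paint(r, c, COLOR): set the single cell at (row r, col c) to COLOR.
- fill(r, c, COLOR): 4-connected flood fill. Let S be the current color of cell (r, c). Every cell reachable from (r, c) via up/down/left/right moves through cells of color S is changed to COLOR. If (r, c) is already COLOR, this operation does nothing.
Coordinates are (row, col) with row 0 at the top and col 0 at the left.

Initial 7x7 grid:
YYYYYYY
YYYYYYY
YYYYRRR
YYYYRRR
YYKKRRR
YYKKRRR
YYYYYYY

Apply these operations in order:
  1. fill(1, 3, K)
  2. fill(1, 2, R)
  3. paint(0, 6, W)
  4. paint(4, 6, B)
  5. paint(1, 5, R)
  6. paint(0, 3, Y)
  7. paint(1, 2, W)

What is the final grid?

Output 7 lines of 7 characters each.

After op 1 fill(1,3,K) [33 cells changed]:
KKKKKKK
KKKKKKK
KKKKRRR
KKKKRRR
KKKKRRR
KKKKRRR
KKKKKKK
After op 2 fill(1,2,R) [37 cells changed]:
RRRRRRR
RRRRRRR
RRRRRRR
RRRRRRR
RRRRRRR
RRRRRRR
RRRRRRR
After op 3 paint(0,6,W):
RRRRRRW
RRRRRRR
RRRRRRR
RRRRRRR
RRRRRRR
RRRRRRR
RRRRRRR
After op 4 paint(4,6,B):
RRRRRRW
RRRRRRR
RRRRRRR
RRRRRRR
RRRRRRB
RRRRRRR
RRRRRRR
After op 5 paint(1,5,R):
RRRRRRW
RRRRRRR
RRRRRRR
RRRRRRR
RRRRRRB
RRRRRRR
RRRRRRR
After op 6 paint(0,3,Y):
RRRYRRW
RRRRRRR
RRRRRRR
RRRRRRR
RRRRRRB
RRRRRRR
RRRRRRR
After op 7 paint(1,2,W):
RRRYRRW
RRWRRRR
RRRRRRR
RRRRRRR
RRRRRRB
RRRRRRR
RRRRRRR

Answer: RRRYRRW
RRWRRRR
RRRRRRR
RRRRRRR
RRRRRRB
RRRRRRR
RRRRRRR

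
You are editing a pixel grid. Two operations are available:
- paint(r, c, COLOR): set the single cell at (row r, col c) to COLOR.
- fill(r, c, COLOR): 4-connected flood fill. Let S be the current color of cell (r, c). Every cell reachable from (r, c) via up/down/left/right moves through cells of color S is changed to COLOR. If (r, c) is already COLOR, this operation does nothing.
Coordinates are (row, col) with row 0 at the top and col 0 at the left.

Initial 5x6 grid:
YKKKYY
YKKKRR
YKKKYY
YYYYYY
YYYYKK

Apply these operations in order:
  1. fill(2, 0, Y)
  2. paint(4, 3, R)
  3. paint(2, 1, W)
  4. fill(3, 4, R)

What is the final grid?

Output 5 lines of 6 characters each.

Answer: RKKKYY
RKKKRR
RWKKRR
RRRRRR
RRRRKK

Derivation:
After op 1 fill(2,0,Y) [0 cells changed]:
YKKKYY
YKKKRR
YKKKYY
YYYYYY
YYYYKK
After op 2 paint(4,3,R):
YKKKYY
YKKKRR
YKKKYY
YYYYYY
YYYRKK
After op 3 paint(2,1,W):
YKKKYY
YKKKRR
YWKKYY
YYYYYY
YYYRKK
After op 4 fill(3,4,R) [14 cells changed]:
RKKKYY
RKKKRR
RWKKRR
RRRRRR
RRRRKK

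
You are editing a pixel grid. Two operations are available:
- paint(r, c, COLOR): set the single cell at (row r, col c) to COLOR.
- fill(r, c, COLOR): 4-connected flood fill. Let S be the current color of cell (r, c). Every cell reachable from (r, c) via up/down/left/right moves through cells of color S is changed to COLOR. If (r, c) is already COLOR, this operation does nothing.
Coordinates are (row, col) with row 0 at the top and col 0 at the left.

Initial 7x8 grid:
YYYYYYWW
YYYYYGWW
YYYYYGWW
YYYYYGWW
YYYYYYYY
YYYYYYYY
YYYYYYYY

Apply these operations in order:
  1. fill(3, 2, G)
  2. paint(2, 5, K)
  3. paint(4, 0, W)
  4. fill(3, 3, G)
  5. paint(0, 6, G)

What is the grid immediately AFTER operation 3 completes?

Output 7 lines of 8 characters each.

Answer: GGGGGGWW
GGGGGGWW
GGGGGKWW
GGGGGGWW
WGGGGGGG
GGGGGGGG
GGGGGGGG

Derivation:
After op 1 fill(3,2,G) [45 cells changed]:
GGGGGGWW
GGGGGGWW
GGGGGGWW
GGGGGGWW
GGGGGGGG
GGGGGGGG
GGGGGGGG
After op 2 paint(2,5,K):
GGGGGGWW
GGGGGGWW
GGGGGKWW
GGGGGGWW
GGGGGGGG
GGGGGGGG
GGGGGGGG
After op 3 paint(4,0,W):
GGGGGGWW
GGGGGGWW
GGGGGKWW
GGGGGGWW
WGGGGGGG
GGGGGGGG
GGGGGGGG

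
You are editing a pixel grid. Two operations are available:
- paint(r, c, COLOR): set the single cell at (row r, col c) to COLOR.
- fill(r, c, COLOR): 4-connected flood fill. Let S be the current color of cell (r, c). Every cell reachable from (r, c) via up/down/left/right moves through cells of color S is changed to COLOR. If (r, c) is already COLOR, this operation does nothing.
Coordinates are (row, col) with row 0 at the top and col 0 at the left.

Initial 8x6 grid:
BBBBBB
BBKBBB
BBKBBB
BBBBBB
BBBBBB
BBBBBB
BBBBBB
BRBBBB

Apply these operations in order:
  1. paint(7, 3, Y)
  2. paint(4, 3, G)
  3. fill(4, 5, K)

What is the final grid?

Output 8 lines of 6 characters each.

Answer: KKKKKK
KKKKKK
KKKKKK
KKKKKK
KKKGKK
KKKKKK
KKKKKK
KRKYKK

Derivation:
After op 1 paint(7,3,Y):
BBBBBB
BBKBBB
BBKBBB
BBBBBB
BBBBBB
BBBBBB
BBBBBB
BRBYBB
After op 2 paint(4,3,G):
BBBBBB
BBKBBB
BBKBBB
BBBBBB
BBBGBB
BBBBBB
BBBBBB
BRBYBB
After op 3 fill(4,5,K) [43 cells changed]:
KKKKKK
KKKKKK
KKKKKK
KKKKKK
KKKGKK
KKKKKK
KKKKKK
KRKYKK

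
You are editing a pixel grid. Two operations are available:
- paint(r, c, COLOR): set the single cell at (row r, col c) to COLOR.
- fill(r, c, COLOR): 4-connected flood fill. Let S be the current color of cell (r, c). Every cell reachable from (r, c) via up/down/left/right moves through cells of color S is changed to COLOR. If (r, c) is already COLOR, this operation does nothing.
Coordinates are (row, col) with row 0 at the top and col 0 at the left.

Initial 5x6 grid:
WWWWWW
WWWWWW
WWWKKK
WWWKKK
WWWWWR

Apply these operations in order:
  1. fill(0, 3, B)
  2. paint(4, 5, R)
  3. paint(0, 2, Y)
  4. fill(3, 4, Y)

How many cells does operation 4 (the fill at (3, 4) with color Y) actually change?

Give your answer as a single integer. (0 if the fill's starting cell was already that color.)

After op 1 fill(0,3,B) [23 cells changed]:
BBBBBB
BBBBBB
BBBKKK
BBBKKK
BBBBBR
After op 2 paint(4,5,R):
BBBBBB
BBBBBB
BBBKKK
BBBKKK
BBBBBR
After op 3 paint(0,2,Y):
BBYBBB
BBBBBB
BBBKKK
BBBKKK
BBBBBR
After op 4 fill(3,4,Y) [6 cells changed]:
BBYBBB
BBBBBB
BBBYYY
BBBYYY
BBBBBR

Answer: 6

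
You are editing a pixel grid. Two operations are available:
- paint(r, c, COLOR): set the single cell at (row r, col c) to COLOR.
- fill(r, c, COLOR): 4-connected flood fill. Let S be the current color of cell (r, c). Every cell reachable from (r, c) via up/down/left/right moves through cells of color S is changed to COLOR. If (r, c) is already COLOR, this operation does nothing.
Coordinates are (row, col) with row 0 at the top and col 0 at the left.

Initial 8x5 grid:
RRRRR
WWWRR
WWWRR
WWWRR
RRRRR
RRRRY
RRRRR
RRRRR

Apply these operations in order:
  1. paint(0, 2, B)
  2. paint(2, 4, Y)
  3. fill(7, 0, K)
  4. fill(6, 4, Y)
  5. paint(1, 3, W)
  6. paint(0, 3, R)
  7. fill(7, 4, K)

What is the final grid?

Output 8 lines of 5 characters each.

After op 1 paint(0,2,B):
RRBRR
WWWRR
WWWRR
WWWRR
RRRRR
RRRRY
RRRRR
RRRRR
After op 2 paint(2,4,Y):
RRBRR
WWWRR
WWWRY
WWWRR
RRRRR
RRRRY
RRRRR
RRRRR
After op 3 fill(7,0,K) [26 cells changed]:
RRBKK
WWWKK
WWWKY
WWWKK
KKKKK
KKKKY
KKKKK
KKKKK
After op 4 fill(6,4,Y) [26 cells changed]:
RRBYY
WWWYY
WWWYY
WWWYY
YYYYY
YYYYY
YYYYY
YYYYY
After op 5 paint(1,3,W):
RRBYY
WWWWY
WWWYY
WWWYY
YYYYY
YYYYY
YYYYY
YYYYY
After op 6 paint(0,3,R):
RRBRY
WWWWY
WWWYY
WWWYY
YYYYY
YYYYY
YYYYY
YYYYY
After op 7 fill(7,4,K) [26 cells changed]:
RRBRK
WWWWK
WWWKK
WWWKK
KKKKK
KKKKK
KKKKK
KKKKK

Answer: RRBRK
WWWWK
WWWKK
WWWKK
KKKKK
KKKKK
KKKKK
KKKKK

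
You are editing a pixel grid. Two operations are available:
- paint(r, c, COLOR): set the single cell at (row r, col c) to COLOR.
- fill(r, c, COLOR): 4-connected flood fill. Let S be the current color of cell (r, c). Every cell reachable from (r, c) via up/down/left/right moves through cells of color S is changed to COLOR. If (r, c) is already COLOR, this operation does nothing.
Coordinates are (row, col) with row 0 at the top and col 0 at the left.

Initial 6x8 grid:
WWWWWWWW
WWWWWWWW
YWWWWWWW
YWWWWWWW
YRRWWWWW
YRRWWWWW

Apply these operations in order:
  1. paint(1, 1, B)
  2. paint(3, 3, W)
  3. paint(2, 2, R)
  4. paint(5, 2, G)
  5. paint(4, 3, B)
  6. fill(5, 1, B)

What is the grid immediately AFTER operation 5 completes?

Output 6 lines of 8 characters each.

After op 1 paint(1,1,B):
WWWWWWWW
WBWWWWWW
YWWWWWWW
YWWWWWWW
YRRWWWWW
YRRWWWWW
After op 2 paint(3,3,W):
WWWWWWWW
WBWWWWWW
YWWWWWWW
YWWWWWWW
YRRWWWWW
YRRWWWWW
After op 3 paint(2,2,R):
WWWWWWWW
WBWWWWWW
YWRWWWWW
YWWWWWWW
YRRWWWWW
YRRWWWWW
After op 4 paint(5,2,G):
WWWWWWWW
WBWWWWWW
YWRWWWWW
YWWWWWWW
YRRWWWWW
YRGWWWWW
After op 5 paint(4,3,B):
WWWWWWWW
WBWWWWWW
YWRWWWWW
YWWWWWWW
YRRBWWWW
YRGWWWWW

Answer: WWWWWWWW
WBWWWWWW
YWRWWWWW
YWWWWWWW
YRRBWWWW
YRGWWWWW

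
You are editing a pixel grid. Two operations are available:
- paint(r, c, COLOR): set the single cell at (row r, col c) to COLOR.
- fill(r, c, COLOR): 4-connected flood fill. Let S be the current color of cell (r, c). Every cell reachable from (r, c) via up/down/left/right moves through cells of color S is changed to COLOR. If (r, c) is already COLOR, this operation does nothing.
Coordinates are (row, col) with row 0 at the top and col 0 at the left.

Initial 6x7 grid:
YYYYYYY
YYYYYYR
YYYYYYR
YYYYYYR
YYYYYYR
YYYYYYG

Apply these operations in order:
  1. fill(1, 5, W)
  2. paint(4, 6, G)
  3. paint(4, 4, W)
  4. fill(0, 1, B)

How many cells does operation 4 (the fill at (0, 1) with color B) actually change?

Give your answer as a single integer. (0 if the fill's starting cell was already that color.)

Answer: 37

Derivation:
After op 1 fill(1,5,W) [37 cells changed]:
WWWWWWW
WWWWWWR
WWWWWWR
WWWWWWR
WWWWWWR
WWWWWWG
After op 2 paint(4,6,G):
WWWWWWW
WWWWWWR
WWWWWWR
WWWWWWR
WWWWWWG
WWWWWWG
After op 3 paint(4,4,W):
WWWWWWW
WWWWWWR
WWWWWWR
WWWWWWR
WWWWWWG
WWWWWWG
After op 4 fill(0,1,B) [37 cells changed]:
BBBBBBB
BBBBBBR
BBBBBBR
BBBBBBR
BBBBBBG
BBBBBBG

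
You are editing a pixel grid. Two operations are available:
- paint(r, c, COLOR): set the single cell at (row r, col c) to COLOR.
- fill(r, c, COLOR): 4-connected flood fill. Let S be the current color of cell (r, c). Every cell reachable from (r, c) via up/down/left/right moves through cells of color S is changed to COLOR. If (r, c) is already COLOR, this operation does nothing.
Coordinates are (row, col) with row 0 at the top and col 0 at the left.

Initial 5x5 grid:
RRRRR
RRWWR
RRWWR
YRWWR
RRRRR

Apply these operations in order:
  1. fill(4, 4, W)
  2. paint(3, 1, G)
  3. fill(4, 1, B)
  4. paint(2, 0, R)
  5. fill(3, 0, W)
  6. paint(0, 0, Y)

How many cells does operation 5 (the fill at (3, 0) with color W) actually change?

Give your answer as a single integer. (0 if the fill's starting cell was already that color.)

After op 1 fill(4,4,W) [18 cells changed]:
WWWWW
WWWWW
WWWWW
YWWWW
WWWWW
After op 2 paint(3,1,G):
WWWWW
WWWWW
WWWWW
YGWWW
WWWWW
After op 3 fill(4,1,B) [23 cells changed]:
BBBBB
BBBBB
BBBBB
YGBBB
BBBBB
After op 4 paint(2,0,R):
BBBBB
BBBBB
RBBBB
YGBBB
BBBBB
After op 5 fill(3,0,W) [1 cells changed]:
BBBBB
BBBBB
RBBBB
WGBBB
BBBBB

Answer: 1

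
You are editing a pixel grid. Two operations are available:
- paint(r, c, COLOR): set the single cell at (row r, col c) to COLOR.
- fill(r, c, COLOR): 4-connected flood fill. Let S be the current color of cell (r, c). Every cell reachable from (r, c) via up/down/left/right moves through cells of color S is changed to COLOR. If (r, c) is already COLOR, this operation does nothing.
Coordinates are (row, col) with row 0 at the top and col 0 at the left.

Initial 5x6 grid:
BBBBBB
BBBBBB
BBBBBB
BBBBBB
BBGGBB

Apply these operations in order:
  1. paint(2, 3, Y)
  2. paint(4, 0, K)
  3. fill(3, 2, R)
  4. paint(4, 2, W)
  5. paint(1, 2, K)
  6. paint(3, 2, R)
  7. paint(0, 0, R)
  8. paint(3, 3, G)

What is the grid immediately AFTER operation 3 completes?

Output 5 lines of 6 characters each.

Answer: RRRRRR
RRRRRR
RRRYRR
RRRRRR
KRGGRR

Derivation:
After op 1 paint(2,3,Y):
BBBBBB
BBBBBB
BBBYBB
BBBBBB
BBGGBB
After op 2 paint(4,0,K):
BBBBBB
BBBBBB
BBBYBB
BBBBBB
KBGGBB
After op 3 fill(3,2,R) [26 cells changed]:
RRRRRR
RRRRRR
RRRYRR
RRRRRR
KRGGRR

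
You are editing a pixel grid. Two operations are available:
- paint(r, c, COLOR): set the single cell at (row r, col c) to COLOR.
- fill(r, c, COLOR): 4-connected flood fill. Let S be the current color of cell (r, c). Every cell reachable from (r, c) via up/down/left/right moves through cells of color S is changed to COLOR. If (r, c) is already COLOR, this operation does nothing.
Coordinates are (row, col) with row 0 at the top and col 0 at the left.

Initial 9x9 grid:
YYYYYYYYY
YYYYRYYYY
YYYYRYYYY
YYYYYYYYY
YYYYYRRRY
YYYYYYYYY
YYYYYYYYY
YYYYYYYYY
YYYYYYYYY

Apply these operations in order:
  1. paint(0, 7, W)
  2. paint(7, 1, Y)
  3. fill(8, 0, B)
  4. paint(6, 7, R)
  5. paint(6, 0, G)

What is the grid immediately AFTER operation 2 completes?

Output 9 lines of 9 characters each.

After op 1 paint(0,7,W):
YYYYYYYWY
YYYYRYYYY
YYYYRYYYY
YYYYYYYYY
YYYYYRRRY
YYYYYYYYY
YYYYYYYYY
YYYYYYYYY
YYYYYYYYY
After op 2 paint(7,1,Y):
YYYYYYYWY
YYYYRYYYY
YYYYRYYYY
YYYYYYYYY
YYYYYRRRY
YYYYYYYYY
YYYYYYYYY
YYYYYYYYY
YYYYYYYYY

Answer: YYYYYYYWY
YYYYRYYYY
YYYYRYYYY
YYYYYYYYY
YYYYYRRRY
YYYYYYYYY
YYYYYYYYY
YYYYYYYYY
YYYYYYYYY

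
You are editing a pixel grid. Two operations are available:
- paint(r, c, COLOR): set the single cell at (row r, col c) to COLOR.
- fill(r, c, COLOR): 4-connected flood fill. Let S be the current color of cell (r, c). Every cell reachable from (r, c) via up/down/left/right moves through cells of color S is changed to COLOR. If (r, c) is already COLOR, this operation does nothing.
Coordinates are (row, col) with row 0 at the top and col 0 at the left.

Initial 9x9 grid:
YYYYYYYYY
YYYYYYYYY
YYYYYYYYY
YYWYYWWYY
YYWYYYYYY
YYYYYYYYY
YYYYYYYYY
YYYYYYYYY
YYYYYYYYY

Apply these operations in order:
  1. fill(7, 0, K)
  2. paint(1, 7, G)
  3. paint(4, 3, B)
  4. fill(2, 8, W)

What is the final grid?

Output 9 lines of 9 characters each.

After op 1 fill(7,0,K) [77 cells changed]:
KKKKKKKKK
KKKKKKKKK
KKKKKKKKK
KKWKKWWKK
KKWKKKKKK
KKKKKKKKK
KKKKKKKKK
KKKKKKKKK
KKKKKKKKK
After op 2 paint(1,7,G):
KKKKKKKKK
KKKKKKKGK
KKKKKKKKK
KKWKKWWKK
KKWKKKKKK
KKKKKKKKK
KKKKKKKKK
KKKKKKKKK
KKKKKKKKK
After op 3 paint(4,3,B):
KKKKKKKKK
KKKKKKKGK
KKKKKKKKK
KKWKKWWKK
KKWBKKKKK
KKKKKKKKK
KKKKKKKKK
KKKKKKKKK
KKKKKKKKK
After op 4 fill(2,8,W) [75 cells changed]:
WWWWWWWWW
WWWWWWWGW
WWWWWWWWW
WWWWWWWWW
WWWBWWWWW
WWWWWWWWW
WWWWWWWWW
WWWWWWWWW
WWWWWWWWW

Answer: WWWWWWWWW
WWWWWWWGW
WWWWWWWWW
WWWWWWWWW
WWWBWWWWW
WWWWWWWWW
WWWWWWWWW
WWWWWWWWW
WWWWWWWWW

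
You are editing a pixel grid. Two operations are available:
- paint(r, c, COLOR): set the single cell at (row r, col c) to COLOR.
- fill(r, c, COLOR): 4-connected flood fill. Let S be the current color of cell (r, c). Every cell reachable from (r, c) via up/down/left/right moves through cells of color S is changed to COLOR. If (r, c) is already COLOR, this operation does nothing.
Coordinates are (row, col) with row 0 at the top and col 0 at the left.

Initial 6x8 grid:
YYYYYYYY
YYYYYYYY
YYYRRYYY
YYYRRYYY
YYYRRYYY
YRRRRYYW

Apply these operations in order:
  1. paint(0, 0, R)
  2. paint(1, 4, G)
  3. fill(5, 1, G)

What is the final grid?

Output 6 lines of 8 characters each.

After op 1 paint(0,0,R):
RYYYYYYY
YYYYYYYY
YYYRRYYY
YYYRRYYY
YYYRRYYY
YRRRRYYW
After op 2 paint(1,4,G):
RYYYYYYY
YYYYGYYY
YYYRRYYY
YYYRRYYY
YYYRRYYY
YRRRRYYW
After op 3 fill(5,1,G) [10 cells changed]:
RYYYYYYY
YYYYGYYY
YYYGGYYY
YYYGGYYY
YYYGGYYY
YGGGGYYW

Answer: RYYYYYYY
YYYYGYYY
YYYGGYYY
YYYGGYYY
YYYGGYYY
YGGGGYYW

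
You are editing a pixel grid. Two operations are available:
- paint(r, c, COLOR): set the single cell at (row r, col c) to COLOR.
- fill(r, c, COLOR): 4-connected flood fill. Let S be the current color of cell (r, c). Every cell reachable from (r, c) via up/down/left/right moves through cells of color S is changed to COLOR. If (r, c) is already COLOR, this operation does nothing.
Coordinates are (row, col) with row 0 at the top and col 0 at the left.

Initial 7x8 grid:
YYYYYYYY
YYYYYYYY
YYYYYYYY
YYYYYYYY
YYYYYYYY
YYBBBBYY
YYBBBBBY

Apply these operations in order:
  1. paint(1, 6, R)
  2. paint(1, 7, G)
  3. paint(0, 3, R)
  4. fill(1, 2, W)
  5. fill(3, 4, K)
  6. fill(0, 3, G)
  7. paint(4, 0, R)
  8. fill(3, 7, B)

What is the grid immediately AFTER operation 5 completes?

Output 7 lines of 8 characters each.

Answer: KKKRKKKK
KKKKKKRG
KKKKKKKK
KKKKKKKK
KKKKKKKK
KKBBBBKK
KKBBBBBK

Derivation:
After op 1 paint(1,6,R):
YYYYYYYY
YYYYYYRY
YYYYYYYY
YYYYYYYY
YYYYYYYY
YYBBBBYY
YYBBBBBY
After op 2 paint(1,7,G):
YYYYYYYY
YYYYYYRG
YYYYYYYY
YYYYYYYY
YYYYYYYY
YYBBBBYY
YYBBBBBY
After op 3 paint(0,3,R):
YYYRYYYY
YYYYYYRG
YYYYYYYY
YYYYYYYY
YYYYYYYY
YYBBBBYY
YYBBBBBY
After op 4 fill(1,2,W) [44 cells changed]:
WWWRWWWW
WWWWWWRG
WWWWWWWW
WWWWWWWW
WWWWWWWW
WWBBBBWW
WWBBBBBW
After op 5 fill(3,4,K) [44 cells changed]:
KKKRKKKK
KKKKKKRG
KKKKKKKK
KKKKKKKK
KKKKKKKK
KKBBBBKK
KKBBBBBK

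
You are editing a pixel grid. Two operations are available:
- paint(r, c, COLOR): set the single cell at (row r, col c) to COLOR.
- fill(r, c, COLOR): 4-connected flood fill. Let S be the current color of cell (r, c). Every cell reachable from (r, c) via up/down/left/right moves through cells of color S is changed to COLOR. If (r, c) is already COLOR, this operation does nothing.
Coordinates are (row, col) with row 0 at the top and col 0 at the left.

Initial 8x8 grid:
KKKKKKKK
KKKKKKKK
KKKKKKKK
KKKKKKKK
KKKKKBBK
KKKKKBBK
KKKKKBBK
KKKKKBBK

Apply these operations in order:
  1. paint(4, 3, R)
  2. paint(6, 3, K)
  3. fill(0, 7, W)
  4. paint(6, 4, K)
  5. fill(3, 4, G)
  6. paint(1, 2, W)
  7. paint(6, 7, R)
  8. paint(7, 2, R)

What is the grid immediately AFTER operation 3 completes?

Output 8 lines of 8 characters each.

Answer: WWWWWWWW
WWWWWWWW
WWWWWWWW
WWWWWWWW
WWWRWBBW
WWWWWBBW
WWWWWBBW
WWWWWBBW

Derivation:
After op 1 paint(4,3,R):
KKKKKKKK
KKKKKKKK
KKKKKKKK
KKKKKKKK
KKKRKBBK
KKKKKBBK
KKKKKBBK
KKKKKBBK
After op 2 paint(6,3,K):
KKKKKKKK
KKKKKKKK
KKKKKKKK
KKKKKKKK
KKKRKBBK
KKKKKBBK
KKKKKBBK
KKKKKBBK
After op 3 fill(0,7,W) [55 cells changed]:
WWWWWWWW
WWWWWWWW
WWWWWWWW
WWWWWWWW
WWWRWBBW
WWWWWBBW
WWWWWBBW
WWWWWBBW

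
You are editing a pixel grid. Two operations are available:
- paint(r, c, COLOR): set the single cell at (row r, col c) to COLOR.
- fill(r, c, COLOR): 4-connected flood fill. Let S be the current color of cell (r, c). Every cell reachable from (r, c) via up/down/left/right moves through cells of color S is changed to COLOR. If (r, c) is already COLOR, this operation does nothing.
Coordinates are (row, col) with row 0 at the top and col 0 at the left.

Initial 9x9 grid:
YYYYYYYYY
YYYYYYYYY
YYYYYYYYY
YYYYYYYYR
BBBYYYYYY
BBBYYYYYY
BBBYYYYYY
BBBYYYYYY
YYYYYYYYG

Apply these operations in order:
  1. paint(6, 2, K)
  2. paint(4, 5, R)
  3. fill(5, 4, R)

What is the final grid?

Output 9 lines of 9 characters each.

After op 1 paint(6,2,K):
YYYYYYYYY
YYYYYYYYY
YYYYYYYYY
YYYYYYYYR
BBBYYYYYY
BBBYYYYYY
BBKYYYYYY
BBBYYYYYY
YYYYYYYYG
After op 2 paint(4,5,R):
YYYYYYYYY
YYYYYYYYY
YYYYYYYYY
YYYYYYYYR
BBBYYRYYY
BBBYYYYYY
BBKYYYYYY
BBBYYYYYY
YYYYYYYYG
After op 3 fill(5,4,R) [66 cells changed]:
RRRRRRRRR
RRRRRRRRR
RRRRRRRRR
RRRRRRRRR
BBBRRRRRR
BBBRRRRRR
BBKRRRRRR
BBBRRRRRR
RRRRRRRRG

Answer: RRRRRRRRR
RRRRRRRRR
RRRRRRRRR
RRRRRRRRR
BBBRRRRRR
BBBRRRRRR
BBKRRRRRR
BBBRRRRRR
RRRRRRRRG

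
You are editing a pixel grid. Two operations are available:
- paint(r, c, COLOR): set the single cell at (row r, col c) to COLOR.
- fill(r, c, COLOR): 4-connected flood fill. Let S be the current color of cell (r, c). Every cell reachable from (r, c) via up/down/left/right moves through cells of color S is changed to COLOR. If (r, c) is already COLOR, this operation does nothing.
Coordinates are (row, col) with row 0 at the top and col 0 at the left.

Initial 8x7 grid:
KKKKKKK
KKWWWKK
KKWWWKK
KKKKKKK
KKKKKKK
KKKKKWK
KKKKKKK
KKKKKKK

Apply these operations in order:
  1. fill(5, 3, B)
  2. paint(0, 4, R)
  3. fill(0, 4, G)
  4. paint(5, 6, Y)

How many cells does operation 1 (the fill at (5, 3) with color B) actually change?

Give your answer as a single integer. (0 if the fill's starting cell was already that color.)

Answer: 49

Derivation:
After op 1 fill(5,3,B) [49 cells changed]:
BBBBBBB
BBWWWBB
BBWWWBB
BBBBBBB
BBBBBBB
BBBBBWB
BBBBBBB
BBBBBBB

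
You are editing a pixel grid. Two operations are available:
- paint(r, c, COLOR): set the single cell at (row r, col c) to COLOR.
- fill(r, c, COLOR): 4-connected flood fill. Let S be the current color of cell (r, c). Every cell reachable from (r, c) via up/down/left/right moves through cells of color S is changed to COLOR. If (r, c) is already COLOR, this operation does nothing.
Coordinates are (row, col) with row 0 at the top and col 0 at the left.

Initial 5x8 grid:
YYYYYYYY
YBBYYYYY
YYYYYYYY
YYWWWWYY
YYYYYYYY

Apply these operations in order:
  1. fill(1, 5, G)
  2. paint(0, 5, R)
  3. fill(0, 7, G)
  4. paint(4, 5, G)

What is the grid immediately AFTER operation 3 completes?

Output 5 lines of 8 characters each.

After op 1 fill(1,5,G) [34 cells changed]:
GGGGGGGG
GBBGGGGG
GGGGGGGG
GGWWWWGG
GGGGGGGG
After op 2 paint(0,5,R):
GGGGGRGG
GBBGGGGG
GGGGGGGG
GGWWWWGG
GGGGGGGG
After op 3 fill(0,7,G) [0 cells changed]:
GGGGGRGG
GBBGGGGG
GGGGGGGG
GGWWWWGG
GGGGGGGG

Answer: GGGGGRGG
GBBGGGGG
GGGGGGGG
GGWWWWGG
GGGGGGGG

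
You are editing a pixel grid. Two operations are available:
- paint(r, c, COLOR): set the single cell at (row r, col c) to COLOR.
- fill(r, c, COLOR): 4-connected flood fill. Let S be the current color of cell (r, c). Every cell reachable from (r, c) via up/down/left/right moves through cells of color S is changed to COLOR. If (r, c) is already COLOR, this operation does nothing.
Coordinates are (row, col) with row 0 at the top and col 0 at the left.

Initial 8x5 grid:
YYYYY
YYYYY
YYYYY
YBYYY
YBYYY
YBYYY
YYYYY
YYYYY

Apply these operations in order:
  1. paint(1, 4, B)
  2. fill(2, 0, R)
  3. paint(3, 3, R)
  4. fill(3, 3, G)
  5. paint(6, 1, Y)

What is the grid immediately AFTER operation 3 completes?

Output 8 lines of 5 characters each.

After op 1 paint(1,4,B):
YYYYY
YYYYB
YYYYY
YBYYY
YBYYY
YBYYY
YYYYY
YYYYY
After op 2 fill(2,0,R) [36 cells changed]:
RRRRR
RRRRB
RRRRR
RBRRR
RBRRR
RBRRR
RRRRR
RRRRR
After op 3 paint(3,3,R):
RRRRR
RRRRB
RRRRR
RBRRR
RBRRR
RBRRR
RRRRR
RRRRR

Answer: RRRRR
RRRRB
RRRRR
RBRRR
RBRRR
RBRRR
RRRRR
RRRRR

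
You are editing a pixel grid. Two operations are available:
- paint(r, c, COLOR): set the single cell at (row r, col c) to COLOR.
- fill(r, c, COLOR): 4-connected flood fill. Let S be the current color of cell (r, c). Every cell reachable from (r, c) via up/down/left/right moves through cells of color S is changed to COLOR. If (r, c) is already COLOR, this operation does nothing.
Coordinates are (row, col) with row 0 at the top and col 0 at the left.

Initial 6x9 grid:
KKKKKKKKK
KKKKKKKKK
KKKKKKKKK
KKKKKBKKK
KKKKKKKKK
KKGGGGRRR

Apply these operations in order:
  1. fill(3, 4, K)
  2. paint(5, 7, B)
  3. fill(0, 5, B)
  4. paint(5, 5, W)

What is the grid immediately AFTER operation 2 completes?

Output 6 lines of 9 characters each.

After op 1 fill(3,4,K) [0 cells changed]:
KKKKKKKKK
KKKKKKKKK
KKKKKKKKK
KKKKKBKKK
KKKKKKKKK
KKGGGGRRR
After op 2 paint(5,7,B):
KKKKKKKKK
KKKKKKKKK
KKKKKKKKK
KKKKKBKKK
KKKKKKKKK
KKGGGGRBR

Answer: KKKKKKKKK
KKKKKKKKK
KKKKKKKKK
KKKKKBKKK
KKKKKKKKK
KKGGGGRBR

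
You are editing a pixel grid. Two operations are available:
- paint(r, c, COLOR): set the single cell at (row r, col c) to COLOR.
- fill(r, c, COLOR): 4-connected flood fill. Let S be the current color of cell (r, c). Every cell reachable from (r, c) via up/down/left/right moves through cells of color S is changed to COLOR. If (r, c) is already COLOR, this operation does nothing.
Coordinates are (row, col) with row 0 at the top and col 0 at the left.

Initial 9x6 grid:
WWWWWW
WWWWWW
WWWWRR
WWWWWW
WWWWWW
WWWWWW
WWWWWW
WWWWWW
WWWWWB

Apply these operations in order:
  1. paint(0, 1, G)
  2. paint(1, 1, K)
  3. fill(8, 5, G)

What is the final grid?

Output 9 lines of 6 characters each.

Answer: WGWWWW
WKWWWW
WWWWRR
WWWWWW
WWWWWW
WWWWWW
WWWWWW
WWWWWW
WWWWWG

Derivation:
After op 1 paint(0,1,G):
WGWWWW
WWWWWW
WWWWRR
WWWWWW
WWWWWW
WWWWWW
WWWWWW
WWWWWW
WWWWWB
After op 2 paint(1,1,K):
WGWWWW
WKWWWW
WWWWRR
WWWWWW
WWWWWW
WWWWWW
WWWWWW
WWWWWW
WWWWWB
After op 3 fill(8,5,G) [1 cells changed]:
WGWWWW
WKWWWW
WWWWRR
WWWWWW
WWWWWW
WWWWWW
WWWWWW
WWWWWW
WWWWWG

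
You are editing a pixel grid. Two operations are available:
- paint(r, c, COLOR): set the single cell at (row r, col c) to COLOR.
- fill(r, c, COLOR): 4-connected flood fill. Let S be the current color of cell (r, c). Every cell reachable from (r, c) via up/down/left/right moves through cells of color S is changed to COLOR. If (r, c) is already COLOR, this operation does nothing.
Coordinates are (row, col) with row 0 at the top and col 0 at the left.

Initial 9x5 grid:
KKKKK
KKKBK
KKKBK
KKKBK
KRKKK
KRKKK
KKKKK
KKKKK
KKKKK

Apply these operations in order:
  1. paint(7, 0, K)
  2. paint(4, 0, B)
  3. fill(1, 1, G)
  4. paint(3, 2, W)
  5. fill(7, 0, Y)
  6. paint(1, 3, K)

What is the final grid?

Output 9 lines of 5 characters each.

Answer: YYYYY
YYYKY
YYYBY
YYWBY
BRYYY
YRYYY
YYYYY
YYYYY
YYYYY

Derivation:
After op 1 paint(7,0,K):
KKKKK
KKKBK
KKKBK
KKKBK
KRKKK
KRKKK
KKKKK
KKKKK
KKKKK
After op 2 paint(4,0,B):
KKKKK
KKKBK
KKKBK
KKKBK
BRKKK
KRKKK
KKKKK
KKKKK
KKKKK
After op 3 fill(1,1,G) [39 cells changed]:
GGGGG
GGGBG
GGGBG
GGGBG
BRGGG
GRGGG
GGGGG
GGGGG
GGGGG
After op 4 paint(3,2,W):
GGGGG
GGGBG
GGGBG
GGWBG
BRGGG
GRGGG
GGGGG
GGGGG
GGGGG
After op 5 fill(7,0,Y) [38 cells changed]:
YYYYY
YYYBY
YYYBY
YYWBY
BRYYY
YRYYY
YYYYY
YYYYY
YYYYY
After op 6 paint(1,3,K):
YYYYY
YYYKY
YYYBY
YYWBY
BRYYY
YRYYY
YYYYY
YYYYY
YYYYY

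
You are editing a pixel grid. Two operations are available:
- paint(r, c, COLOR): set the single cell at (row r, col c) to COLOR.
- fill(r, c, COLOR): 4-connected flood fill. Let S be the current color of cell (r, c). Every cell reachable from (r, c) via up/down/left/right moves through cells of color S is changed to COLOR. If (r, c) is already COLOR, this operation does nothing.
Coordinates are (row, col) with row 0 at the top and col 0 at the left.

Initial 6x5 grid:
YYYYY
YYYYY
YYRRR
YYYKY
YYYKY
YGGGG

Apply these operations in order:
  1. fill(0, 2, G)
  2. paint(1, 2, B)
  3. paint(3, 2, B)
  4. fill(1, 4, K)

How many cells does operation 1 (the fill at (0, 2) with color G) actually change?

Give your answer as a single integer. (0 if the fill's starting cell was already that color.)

After op 1 fill(0,2,G) [19 cells changed]:
GGGGG
GGGGG
GGRRR
GGGKY
GGGKY
GGGGG

Answer: 19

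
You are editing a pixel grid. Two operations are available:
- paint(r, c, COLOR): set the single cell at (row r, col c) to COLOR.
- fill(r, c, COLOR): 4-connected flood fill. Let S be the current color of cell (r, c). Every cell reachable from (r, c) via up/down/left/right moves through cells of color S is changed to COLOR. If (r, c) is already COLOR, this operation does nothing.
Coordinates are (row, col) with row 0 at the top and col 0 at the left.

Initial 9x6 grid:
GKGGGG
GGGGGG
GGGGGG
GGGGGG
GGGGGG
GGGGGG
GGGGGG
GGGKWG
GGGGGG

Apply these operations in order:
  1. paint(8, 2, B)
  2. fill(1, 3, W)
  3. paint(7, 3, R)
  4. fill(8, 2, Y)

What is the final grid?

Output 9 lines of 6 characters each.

After op 1 paint(8,2,B):
GKGGGG
GGGGGG
GGGGGG
GGGGGG
GGGGGG
GGGGGG
GGGGGG
GGGKWG
GGBGGG
After op 2 fill(1,3,W) [50 cells changed]:
WKWWWW
WWWWWW
WWWWWW
WWWWWW
WWWWWW
WWWWWW
WWWWWW
WWWKWW
WWBWWW
After op 3 paint(7,3,R):
WKWWWW
WWWWWW
WWWWWW
WWWWWW
WWWWWW
WWWWWW
WWWWWW
WWWRWW
WWBWWW
After op 4 fill(8,2,Y) [1 cells changed]:
WKWWWW
WWWWWW
WWWWWW
WWWWWW
WWWWWW
WWWWWW
WWWWWW
WWWRWW
WWYWWW

Answer: WKWWWW
WWWWWW
WWWWWW
WWWWWW
WWWWWW
WWWWWW
WWWWWW
WWWRWW
WWYWWW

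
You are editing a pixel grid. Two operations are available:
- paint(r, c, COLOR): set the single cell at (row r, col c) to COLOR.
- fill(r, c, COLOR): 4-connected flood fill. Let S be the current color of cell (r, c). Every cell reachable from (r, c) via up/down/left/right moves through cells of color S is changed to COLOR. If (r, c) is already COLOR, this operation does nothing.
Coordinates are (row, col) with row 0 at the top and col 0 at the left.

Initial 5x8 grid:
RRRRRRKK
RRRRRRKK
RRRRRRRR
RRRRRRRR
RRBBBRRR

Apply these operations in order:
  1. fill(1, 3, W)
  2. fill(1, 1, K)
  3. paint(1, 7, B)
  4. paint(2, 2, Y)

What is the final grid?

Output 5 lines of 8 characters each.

After op 1 fill(1,3,W) [33 cells changed]:
WWWWWWKK
WWWWWWKK
WWWWWWWW
WWWWWWWW
WWBBBWWW
After op 2 fill(1,1,K) [33 cells changed]:
KKKKKKKK
KKKKKKKK
KKKKKKKK
KKKKKKKK
KKBBBKKK
After op 3 paint(1,7,B):
KKKKKKKK
KKKKKKKB
KKKKKKKK
KKKKKKKK
KKBBBKKK
After op 4 paint(2,2,Y):
KKKKKKKK
KKKKKKKB
KKYKKKKK
KKKKKKKK
KKBBBKKK

Answer: KKKKKKKK
KKKKKKKB
KKYKKKKK
KKKKKKKK
KKBBBKKK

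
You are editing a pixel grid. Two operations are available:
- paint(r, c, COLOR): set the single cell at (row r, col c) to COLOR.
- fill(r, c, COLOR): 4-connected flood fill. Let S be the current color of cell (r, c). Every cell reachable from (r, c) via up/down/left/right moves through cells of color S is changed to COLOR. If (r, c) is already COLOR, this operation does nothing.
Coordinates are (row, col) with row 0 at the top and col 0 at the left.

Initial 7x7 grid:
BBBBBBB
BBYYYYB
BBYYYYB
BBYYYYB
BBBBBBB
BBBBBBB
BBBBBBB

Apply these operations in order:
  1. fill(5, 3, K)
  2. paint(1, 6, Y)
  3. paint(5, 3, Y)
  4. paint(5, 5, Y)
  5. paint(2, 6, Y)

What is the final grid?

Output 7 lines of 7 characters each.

Answer: KKKKKKK
KKYYYYY
KKYYYYY
KKYYYYK
KKKKKKK
KKKYKYK
KKKKKKK

Derivation:
After op 1 fill(5,3,K) [37 cells changed]:
KKKKKKK
KKYYYYK
KKYYYYK
KKYYYYK
KKKKKKK
KKKKKKK
KKKKKKK
After op 2 paint(1,6,Y):
KKKKKKK
KKYYYYY
KKYYYYK
KKYYYYK
KKKKKKK
KKKKKKK
KKKKKKK
After op 3 paint(5,3,Y):
KKKKKKK
KKYYYYY
KKYYYYK
KKYYYYK
KKKKKKK
KKKYKKK
KKKKKKK
After op 4 paint(5,5,Y):
KKKKKKK
KKYYYYY
KKYYYYK
KKYYYYK
KKKKKKK
KKKYKYK
KKKKKKK
After op 5 paint(2,6,Y):
KKKKKKK
KKYYYYY
KKYYYYY
KKYYYYK
KKKKKKK
KKKYKYK
KKKKKKK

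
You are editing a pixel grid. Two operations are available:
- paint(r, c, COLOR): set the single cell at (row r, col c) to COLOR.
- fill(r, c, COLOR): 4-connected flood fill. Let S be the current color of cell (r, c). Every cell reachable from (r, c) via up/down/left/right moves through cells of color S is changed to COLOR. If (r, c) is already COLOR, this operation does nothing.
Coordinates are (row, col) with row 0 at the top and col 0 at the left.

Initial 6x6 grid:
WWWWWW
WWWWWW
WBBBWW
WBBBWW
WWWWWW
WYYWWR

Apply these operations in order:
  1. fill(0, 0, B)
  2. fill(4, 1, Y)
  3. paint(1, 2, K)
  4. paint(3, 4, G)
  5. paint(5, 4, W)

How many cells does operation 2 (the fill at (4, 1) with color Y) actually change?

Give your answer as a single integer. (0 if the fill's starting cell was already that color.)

Answer: 33

Derivation:
After op 1 fill(0,0,B) [27 cells changed]:
BBBBBB
BBBBBB
BBBBBB
BBBBBB
BBBBBB
BYYBBR
After op 2 fill(4,1,Y) [33 cells changed]:
YYYYYY
YYYYYY
YYYYYY
YYYYYY
YYYYYY
YYYYYR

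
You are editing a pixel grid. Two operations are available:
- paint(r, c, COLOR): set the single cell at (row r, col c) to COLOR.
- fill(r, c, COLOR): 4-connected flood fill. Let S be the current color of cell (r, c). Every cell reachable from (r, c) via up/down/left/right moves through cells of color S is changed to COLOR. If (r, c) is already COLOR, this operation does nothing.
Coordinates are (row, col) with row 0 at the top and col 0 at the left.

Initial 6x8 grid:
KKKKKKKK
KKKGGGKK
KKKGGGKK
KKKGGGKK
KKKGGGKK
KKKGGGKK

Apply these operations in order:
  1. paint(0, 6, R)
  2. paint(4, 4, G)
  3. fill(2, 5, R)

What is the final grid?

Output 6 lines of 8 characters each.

After op 1 paint(0,6,R):
KKKKKKRK
KKKGGGKK
KKKGGGKK
KKKGGGKK
KKKGGGKK
KKKGGGKK
After op 2 paint(4,4,G):
KKKKKKRK
KKKGGGKK
KKKGGGKK
KKKGGGKK
KKKGGGKK
KKKGGGKK
After op 3 fill(2,5,R) [15 cells changed]:
KKKKKKRK
KKKRRRKK
KKKRRRKK
KKKRRRKK
KKKRRRKK
KKKRRRKK

Answer: KKKKKKRK
KKKRRRKK
KKKRRRKK
KKKRRRKK
KKKRRRKK
KKKRRRKK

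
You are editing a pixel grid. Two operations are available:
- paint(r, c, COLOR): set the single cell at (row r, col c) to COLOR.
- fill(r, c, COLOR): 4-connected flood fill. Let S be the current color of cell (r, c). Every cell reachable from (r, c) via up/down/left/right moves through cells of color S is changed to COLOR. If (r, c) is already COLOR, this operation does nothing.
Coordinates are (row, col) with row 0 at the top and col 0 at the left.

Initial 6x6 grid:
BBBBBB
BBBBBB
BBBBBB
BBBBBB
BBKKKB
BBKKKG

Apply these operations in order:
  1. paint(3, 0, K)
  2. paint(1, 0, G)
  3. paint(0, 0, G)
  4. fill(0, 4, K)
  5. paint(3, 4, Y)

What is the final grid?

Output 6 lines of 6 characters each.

Answer: GKKKKK
GKKKKK
KKKKKK
KKKKYK
KKKKKK
KKKKKG

Derivation:
After op 1 paint(3,0,K):
BBBBBB
BBBBBB
BBBBBB
KBBBBB
BBKKKB
BBKKKG
After op 2 paint(1,0,G):
BBBBBB
GBBBBB
BBBBBB
KBBBBB
BBKKKB
BBKKKG
After op 3 paint(0,0,G):
GBBBBB
GBBBBB
BBBBBB
KBBBBB
BBKKKB
BBKKKG
After op 4 fill(0,4,K) [26 cells changed]:
GKKKKK
GKKKKK
KKKKKK
KKKKKK
KKKKKK
KKKKKG
After op 5 paint(3,4,Y):
GKKKKK
GKKKKK
KKKKKK
KKKKYK
KKKKKK
KKKKKG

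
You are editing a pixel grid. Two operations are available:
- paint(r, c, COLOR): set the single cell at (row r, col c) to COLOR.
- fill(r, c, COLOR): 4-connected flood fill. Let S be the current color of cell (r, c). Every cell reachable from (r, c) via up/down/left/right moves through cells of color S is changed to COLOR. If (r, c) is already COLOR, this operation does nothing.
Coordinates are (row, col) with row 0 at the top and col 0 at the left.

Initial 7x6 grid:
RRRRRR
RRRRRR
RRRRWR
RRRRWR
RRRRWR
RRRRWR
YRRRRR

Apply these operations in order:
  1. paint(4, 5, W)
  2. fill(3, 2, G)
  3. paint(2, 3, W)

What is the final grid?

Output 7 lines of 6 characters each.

After op 1 paint(4,5,W):
RRRRRR
RRRRRR
RRRRWR
RRRRWR
RRRRWW
RRRRWR
YRRRRR
After op 2 fill(3,2,G) [36 cells changed]:
GGGGGG
GGGGGG
GGGGWG
GGGGWG
GGGGWW
GGGGWG
YGGGGG
After op 3 paint(2,3,W):
GGGGGG
GGGGGG
GGGWWG
GGGGWG
GGGGWW
GGGGWG
YGGGGG

Answer: GGGGGG
GGGGGG
GGGWWG
GGGGWG
GGGGWW
GGGGWG
YGGGGG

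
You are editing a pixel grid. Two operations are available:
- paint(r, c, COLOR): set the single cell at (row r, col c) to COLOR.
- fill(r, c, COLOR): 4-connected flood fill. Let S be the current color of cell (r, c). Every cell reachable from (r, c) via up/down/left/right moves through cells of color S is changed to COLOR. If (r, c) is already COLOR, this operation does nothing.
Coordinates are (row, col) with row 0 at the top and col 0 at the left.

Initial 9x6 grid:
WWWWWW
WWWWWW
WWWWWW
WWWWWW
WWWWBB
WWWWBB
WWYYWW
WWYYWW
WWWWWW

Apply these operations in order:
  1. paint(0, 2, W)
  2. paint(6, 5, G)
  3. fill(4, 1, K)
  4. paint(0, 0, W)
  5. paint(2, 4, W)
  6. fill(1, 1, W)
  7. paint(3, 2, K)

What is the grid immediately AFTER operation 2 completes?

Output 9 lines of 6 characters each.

Answer: WWWWWW
WWWWWW
WWWWWW
WWWWWW
WWWWBB
WWWWBB
WWYYWG
WWYYWW
WWWWWW

Derivation:
After op 1 paint(0,2,W):
WWWWWW
WWWWWW
WWWWWW
WWWWWW
WWWWBB
WWWWBB
WWYYWW
WWYYWW
WWWWWW
After op 2 paint(6,5,G):
WWWWWW
WWWWWW
WWWWWW
WWWWWW
WWWWBB
WWWWBB
WWYYWG
WWYYWW
WWWWWW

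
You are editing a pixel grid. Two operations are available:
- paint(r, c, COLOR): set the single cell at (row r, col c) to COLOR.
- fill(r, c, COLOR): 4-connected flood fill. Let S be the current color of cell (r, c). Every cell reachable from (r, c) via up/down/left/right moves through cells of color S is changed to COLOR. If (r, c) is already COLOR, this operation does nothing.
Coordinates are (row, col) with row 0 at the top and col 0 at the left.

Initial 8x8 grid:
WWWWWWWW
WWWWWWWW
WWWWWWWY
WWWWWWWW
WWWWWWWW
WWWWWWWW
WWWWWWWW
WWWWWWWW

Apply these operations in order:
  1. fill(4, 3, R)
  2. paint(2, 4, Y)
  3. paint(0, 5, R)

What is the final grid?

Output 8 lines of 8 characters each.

Answer: RRRRRRRR
RRRRRRRR
RRRRYRRY
RRRRRRRR
RRRRRRRR
RRRRRRRR
RRRRRRRR
RRRRRRRR

Derivation:
After op 1 fill(4,3,R) [63 cells changed]:
RRRRRRRR
RRRRRRRR
RRRRRRRY
RRRRRRRR
RRRRRRRR
RRRRRRRR
RRRRRRRR
RRRRRRRR
After op 2 paint(2,4,Y):
RRRRRRRR
RRRRRRRR
RRRRYRRY
RRRRRRRR
RRRRRRRR
RRRRRRRR
RRRRRRRR
RRRRRRRR
After op 3 paint(0,5,R):
RRRRRRRR
RRRRRRRR
RRRRYRRY
RRRRRRRR
RRRRRRRR
RRRRRRRR
RRRRRRRR
RRRRRRRR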